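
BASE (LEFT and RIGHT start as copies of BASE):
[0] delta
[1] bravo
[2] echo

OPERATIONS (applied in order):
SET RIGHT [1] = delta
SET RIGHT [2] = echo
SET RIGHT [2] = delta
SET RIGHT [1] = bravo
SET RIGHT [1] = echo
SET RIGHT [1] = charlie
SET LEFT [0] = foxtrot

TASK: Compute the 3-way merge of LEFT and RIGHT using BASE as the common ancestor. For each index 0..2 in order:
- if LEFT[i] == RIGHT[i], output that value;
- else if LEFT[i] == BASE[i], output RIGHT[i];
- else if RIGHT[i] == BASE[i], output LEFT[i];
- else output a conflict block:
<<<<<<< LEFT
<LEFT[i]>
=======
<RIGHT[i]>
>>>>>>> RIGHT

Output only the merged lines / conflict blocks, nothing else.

Answer: foxtrot
charlie
delta

Derivation:
Final LEFT:  [foxtrot, bravo, echo]
Final RIGHT: [delta, charlie, delta]
i=0: L=foxtrot, R=delta=BASE -> take LEFT -> foxtrot
i=1: L=bravo=BASE, R=charlie -> take RIGHT -> charlie
i=2: L=echo=BASE, R=delta -> take RIGHT -> delta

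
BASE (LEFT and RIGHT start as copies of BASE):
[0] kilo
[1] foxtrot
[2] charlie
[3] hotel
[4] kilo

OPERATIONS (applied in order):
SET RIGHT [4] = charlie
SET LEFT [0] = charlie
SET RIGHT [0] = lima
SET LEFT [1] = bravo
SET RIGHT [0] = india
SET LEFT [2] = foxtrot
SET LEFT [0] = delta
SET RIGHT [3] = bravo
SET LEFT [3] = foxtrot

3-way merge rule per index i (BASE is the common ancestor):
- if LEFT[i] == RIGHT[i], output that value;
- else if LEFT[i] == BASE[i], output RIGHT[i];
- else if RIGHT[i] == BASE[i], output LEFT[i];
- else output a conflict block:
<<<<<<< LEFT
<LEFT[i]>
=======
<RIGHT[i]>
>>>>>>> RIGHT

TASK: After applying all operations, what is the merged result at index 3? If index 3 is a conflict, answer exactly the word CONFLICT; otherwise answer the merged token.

Answer: CONFLICT

Derivation:
Final LEFT:  [delta, bravo, foxtrot, foxtrot, kilo]
Final RIGHT: [india, foxtrot, charlie, bravo, charlie]
i=0: BASE=kilo L=delta R=india all differ -> CONFLICT
i=1: L=bravo, R=foxtrot=BASE -> take LEFT -> bravo
i=2: L=foxtrot, R=charlie=BASE -> take LEFT -> foxtrot
i=3: BASE=hotel L=foxtrot R=bravo all differ -> CONFLICT
i=4: L=kilo=BASE, R=charlie -> take RIGHT -> charlie
Index 3 -> CONFLICT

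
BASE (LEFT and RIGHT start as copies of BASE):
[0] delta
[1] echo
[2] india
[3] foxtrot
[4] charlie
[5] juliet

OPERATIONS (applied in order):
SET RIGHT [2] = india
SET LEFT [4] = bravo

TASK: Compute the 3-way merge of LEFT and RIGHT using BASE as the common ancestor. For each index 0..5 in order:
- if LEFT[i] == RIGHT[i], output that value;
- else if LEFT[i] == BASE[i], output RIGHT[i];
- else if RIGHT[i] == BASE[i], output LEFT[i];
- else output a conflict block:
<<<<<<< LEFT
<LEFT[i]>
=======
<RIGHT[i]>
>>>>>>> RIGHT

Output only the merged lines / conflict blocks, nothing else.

Final LEFT:  [delta, echo, india, foxtrot, bravo, juliet]
Final RIGHT: [delta, echo, india, foxtrot, charlie, juliet]
i=0: L=delta R=delta -> agree -> delta
i=1: L=echo R=echo -> agree -> echo
i=2: L=india R=india -> agree -> india
i=3: L=foxtrot R=foxtrot -> agree -> foxtrot
i=4: L=bravo, R=charlie=BASE -> take LEFT -> bravo
i=5: L=juliet R=juliet -> agree -> juliet

Answer: delta
echo
india
foxtrot
bravo
juliet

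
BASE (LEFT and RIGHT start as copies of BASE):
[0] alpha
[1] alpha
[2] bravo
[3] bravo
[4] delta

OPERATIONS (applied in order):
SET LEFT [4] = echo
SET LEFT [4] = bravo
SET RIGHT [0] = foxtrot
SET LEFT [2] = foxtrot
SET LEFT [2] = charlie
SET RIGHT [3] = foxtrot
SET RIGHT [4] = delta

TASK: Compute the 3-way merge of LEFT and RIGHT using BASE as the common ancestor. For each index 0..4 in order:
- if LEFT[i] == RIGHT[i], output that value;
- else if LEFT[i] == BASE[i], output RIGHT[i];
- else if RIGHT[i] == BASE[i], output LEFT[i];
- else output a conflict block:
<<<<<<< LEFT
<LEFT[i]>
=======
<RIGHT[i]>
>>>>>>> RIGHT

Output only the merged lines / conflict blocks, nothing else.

Final LEFT:  [alpha, alpha, charlie, bravo, bravo]
Final RIGHT: [foxtrot, alpha, bravo, foxtrot, delta]
i=0: L=alpha=BASE, R=foxtrot -> take RIGHT -> foxtrot
i=1: L=alpha R=alpha -> agree -> alpha
i=2: L=charlie, R=bravo=BASE -> take LEFT -> charlie
i=3: L=bravo=BASE, R=foxtrot -> take RIGHT -> foxtrot
i=4: L=bravo, R=delta=BASE -> take LEFT -> bravo

Answer: foxtrot
alpha
charlie
foxtrot
bravo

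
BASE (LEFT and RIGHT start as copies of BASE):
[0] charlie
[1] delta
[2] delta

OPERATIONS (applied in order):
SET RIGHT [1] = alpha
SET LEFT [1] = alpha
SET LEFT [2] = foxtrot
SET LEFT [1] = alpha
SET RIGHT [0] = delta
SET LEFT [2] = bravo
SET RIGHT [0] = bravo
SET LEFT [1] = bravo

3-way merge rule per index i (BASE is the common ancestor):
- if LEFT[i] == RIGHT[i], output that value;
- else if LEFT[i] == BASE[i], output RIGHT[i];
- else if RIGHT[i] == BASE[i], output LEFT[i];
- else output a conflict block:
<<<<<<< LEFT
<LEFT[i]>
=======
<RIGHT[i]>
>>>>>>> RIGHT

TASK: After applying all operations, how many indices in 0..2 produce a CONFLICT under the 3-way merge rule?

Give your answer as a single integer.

Final LEFT:  [charlie, bravo, bravo]
Final RIGHT: [bravo, alpha, delta]
i=0: L=charlie=BASE, R=bravo -> take RIGHT -> bravo
i=1: BASE=delta L=bravo R=alpha all differ -> CONFLICT
i=2: L=bravo, R=delta=BASE -> take LEFT -> bravo
Conflict count: 1

Answer: 1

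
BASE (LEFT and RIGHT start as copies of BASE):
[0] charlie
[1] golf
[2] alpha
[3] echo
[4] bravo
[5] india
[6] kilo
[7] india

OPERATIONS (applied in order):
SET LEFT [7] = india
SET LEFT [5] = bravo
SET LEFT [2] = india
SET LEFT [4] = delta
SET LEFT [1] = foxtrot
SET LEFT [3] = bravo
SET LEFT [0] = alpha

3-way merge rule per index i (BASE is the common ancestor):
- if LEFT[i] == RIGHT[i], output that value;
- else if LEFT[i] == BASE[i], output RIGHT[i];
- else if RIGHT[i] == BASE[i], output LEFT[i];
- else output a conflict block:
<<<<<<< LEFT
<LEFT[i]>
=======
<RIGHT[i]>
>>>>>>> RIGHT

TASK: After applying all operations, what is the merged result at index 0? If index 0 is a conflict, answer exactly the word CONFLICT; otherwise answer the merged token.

Answer: alpha

Derivation:
Final LEFT:  [alpha, foxtrot, india, bravo, delta, bravo, kilo, india]
Final RIGHT: [charlie, golf, alpha, echo, bravo, india, kilo, india]
i=0: L=alpha, R=charlie=BASE -> take LEFT -> alpha
i=1: L=foxtrot, R=golf=BASE -> take LEFT -> foxtrot
i=2: L=india, R=alpha=BASE -> take LEFT -> india
i=3: L=bravo, R=echo=BASE -> take LEFT -> bravo
i=4: L=delta, R=bravo=BASE -> take LEFT -> delta
i=5: L=bravo, R=india=BASE -> take LEFT -> bravo
i=6: L=kilo R=kilo -> agree -> kilo
i=7: L=india R=india -> agree -> india
Index 0 -> alpha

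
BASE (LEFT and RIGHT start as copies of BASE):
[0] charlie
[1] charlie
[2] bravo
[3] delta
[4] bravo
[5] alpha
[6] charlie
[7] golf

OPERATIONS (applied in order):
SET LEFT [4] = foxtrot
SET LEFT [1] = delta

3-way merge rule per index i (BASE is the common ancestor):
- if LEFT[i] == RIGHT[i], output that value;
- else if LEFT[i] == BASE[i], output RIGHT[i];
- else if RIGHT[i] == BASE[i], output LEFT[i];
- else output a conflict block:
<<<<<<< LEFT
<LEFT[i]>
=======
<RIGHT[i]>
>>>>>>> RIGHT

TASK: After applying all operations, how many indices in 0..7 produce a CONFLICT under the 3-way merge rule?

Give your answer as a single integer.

Answer: 0

Derivation:
Final LEFT:  [charlie, delta, bravo, delta, foxtrot, alpha, charlie, golf]
Final RIGHT: [charlie, charlie, bravo, delta, bravo, alpha, charlie, golf]
i=0: L=charlie R=charlie -> agree -> charlie
i=1: L=delta, R=charlie=BASE -> take LEFT -> delta
i=2: L=bravo R=bravo -> agree -> bravo
i=3: L=delta R=delta -> agree -> delta
i=4: L=foxtrot, R=bravo=BASE -> take LEFT -> foxtrot
i=5: L=alpha R=alpha -> agree -> alpha
i=6: L=charlie R=charlie -> agree -> charlie
i=7: L=golf R=golf -> agree -> golf
Conflict count: 0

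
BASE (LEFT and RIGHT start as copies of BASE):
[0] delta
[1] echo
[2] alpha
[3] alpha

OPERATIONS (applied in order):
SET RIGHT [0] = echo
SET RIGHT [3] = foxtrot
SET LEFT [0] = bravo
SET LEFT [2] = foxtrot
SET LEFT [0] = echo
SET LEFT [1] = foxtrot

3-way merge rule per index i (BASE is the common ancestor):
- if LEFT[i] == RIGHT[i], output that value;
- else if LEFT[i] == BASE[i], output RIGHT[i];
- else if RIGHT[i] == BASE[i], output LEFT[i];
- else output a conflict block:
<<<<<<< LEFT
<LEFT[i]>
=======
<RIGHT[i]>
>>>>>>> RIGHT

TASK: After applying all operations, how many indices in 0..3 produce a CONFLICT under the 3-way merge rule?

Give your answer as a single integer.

Final LEFT:  [echo, foxtrot, foxtrot, alpha]
Final RIGHT: [echo, echo, alpha, foxtrot]
i=0: L=echo R=echo -> agree -> echo
i=1: L=foxtrot, R=echo=BASE -> take LEFT -> foxtrot
i=2: L=foxtrot, R=alpha=BASE -> take LEFT -> foxtrot
i=3: L=alpha=BASE, R=foxtrot -> take RIGHT -> foxtrot
Conflict count: 0

Answer: 0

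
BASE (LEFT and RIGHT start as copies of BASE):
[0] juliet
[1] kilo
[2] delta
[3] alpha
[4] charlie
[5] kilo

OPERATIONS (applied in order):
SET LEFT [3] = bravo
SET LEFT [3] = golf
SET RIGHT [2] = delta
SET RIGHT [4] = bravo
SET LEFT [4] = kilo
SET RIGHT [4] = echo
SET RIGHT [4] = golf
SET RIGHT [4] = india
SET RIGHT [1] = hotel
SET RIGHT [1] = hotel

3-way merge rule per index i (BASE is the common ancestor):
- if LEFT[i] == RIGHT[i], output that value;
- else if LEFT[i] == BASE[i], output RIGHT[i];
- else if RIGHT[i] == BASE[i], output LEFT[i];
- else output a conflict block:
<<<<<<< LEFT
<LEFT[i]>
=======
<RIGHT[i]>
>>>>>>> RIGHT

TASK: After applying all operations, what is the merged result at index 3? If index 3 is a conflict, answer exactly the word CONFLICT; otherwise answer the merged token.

Answer: golf

Derivation:
Final LEFT:  [juliet, kilo, delta, golf, kilo, kilo]
Final RIGHT: [juliet, hotel, delta, alpha, india, kilo]
i=0: L=juliet R=juliet -> agree -> juliet
i=1: L=kilo=BASE, R=hotel -> take RIGHT -> hotel
i=2: L=delta R=delta -> agree -> delta
i=3: L=golf, R=alpha=BASE -> take LEFT -> golf
i=4: BASE=charlie L=kilo R=india all differ -> CONFLICT
i=5: L=kilo R=kilo -> agree -> kilo
Index 3 -> golf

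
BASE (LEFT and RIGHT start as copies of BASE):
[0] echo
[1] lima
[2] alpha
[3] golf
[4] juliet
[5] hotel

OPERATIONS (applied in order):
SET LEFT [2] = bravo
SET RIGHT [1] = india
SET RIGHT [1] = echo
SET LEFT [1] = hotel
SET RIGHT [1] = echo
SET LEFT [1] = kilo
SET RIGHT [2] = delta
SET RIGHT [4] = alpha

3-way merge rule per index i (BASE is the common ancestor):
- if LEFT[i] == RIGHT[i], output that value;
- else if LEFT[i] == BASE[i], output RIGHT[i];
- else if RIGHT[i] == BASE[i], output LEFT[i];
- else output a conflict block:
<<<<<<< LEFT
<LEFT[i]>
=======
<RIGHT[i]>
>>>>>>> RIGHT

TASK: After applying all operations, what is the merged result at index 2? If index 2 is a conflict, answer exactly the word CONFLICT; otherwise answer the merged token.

Final LEFT:  [echo, kilo, bravo, golf, juliet, hotel]
Final RIGHT: [echo, echo, delta, golf, alpha, hotel]
i=0: L=echo R=echo -> agree -> echo
i=1: BASE=lima L=kilo R=echo all differ -> CONFLICT
i=2: BASE=alpha L=bravo R=delta all differ -> CONFLICT
i=3: L=golf R=golf -> agree -> golf
i=4: L=juliet=BASE, R=alpha -> take RIGHT -> alpha
i=5: L=hotel R=hotel -> agree -> hotel
Index 2 -> CONFLICT

Answer: CONFLICT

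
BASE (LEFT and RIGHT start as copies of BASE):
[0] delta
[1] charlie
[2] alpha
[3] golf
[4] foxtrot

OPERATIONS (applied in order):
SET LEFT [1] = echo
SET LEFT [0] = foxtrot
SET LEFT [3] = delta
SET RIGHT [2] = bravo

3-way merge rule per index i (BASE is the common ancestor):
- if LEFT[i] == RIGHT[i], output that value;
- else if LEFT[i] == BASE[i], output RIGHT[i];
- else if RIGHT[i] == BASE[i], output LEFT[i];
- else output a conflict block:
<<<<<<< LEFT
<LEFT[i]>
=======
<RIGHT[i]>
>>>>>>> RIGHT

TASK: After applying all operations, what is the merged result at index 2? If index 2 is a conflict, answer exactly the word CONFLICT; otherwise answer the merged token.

Final LEFT:  [foxtrot, echo, alpha, delta, foxtrot]
Final RIGHT: [delta, charlie, bravo, golf, foxtrot]
i=0: L=foxtrot, R=delta=BASE -> take LEFT -> foxtrot
i=1: L=echo, R=charlie=BASE -> take LEFT -> echo
i=2: L=alpha=BASE, R=bravo -> take RIGHT -> bravo
i=3: L=delta, R=golf=BASE -> take LEFT -> delta
i=4: L=foxtrot R=foxtrot -> agree -> foxtrot
Index 2 -> bravo

Answer: bravo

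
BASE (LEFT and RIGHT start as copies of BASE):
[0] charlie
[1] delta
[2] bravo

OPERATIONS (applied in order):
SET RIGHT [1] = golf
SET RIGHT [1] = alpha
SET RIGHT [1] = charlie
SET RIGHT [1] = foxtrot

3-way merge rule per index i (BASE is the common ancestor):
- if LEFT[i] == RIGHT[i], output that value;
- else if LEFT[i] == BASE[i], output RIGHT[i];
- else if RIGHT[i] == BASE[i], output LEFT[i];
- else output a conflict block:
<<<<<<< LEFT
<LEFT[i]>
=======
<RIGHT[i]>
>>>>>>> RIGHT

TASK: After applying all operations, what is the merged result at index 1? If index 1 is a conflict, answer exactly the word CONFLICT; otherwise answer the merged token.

Answer: foxtrot

Derivation:
Final LEFT:  [charlie, delta, bravo]
Final RIGHT: [charlie, foxtrot, bravo]
i=0: L=charlie R=charlie -> agree -> charlie
i=1: L=delta=BASE, R=foxtrot -> take RIGHT -> foxtrot
i=2: L=bravo R=bravo -> agree -> bravo
Index 1 -> foxtrot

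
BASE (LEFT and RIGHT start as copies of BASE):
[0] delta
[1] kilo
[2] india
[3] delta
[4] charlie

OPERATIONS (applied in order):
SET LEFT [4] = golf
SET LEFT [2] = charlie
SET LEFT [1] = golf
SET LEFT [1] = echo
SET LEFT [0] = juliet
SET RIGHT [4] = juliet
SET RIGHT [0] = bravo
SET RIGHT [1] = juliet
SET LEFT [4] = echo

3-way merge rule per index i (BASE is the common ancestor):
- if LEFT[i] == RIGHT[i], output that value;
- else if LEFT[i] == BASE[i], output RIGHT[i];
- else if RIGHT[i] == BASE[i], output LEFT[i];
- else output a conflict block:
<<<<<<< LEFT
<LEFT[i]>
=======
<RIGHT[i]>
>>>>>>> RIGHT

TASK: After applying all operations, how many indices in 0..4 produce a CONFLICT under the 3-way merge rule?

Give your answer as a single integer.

Final LEFT:  [juliet, echo, charlie, delta, echo]
Final RIGHT: [bravo, juliet, india, delta, juliet]
i=0: BASE=delta L=juliet R=bravo all differ -> CONFLICT
i=1: BASE=kilo L=echo R=juliet all differ -> CONFLICT
i=2: L=charlie, R=india=BASE -> take LEFT -> charlie
i=3: L=delta R=delta -> agree -> delta
i=4: BASE=charlie L=echo R=juliet all differ -> CONFLICT
Conflict count: 3

Answer: 3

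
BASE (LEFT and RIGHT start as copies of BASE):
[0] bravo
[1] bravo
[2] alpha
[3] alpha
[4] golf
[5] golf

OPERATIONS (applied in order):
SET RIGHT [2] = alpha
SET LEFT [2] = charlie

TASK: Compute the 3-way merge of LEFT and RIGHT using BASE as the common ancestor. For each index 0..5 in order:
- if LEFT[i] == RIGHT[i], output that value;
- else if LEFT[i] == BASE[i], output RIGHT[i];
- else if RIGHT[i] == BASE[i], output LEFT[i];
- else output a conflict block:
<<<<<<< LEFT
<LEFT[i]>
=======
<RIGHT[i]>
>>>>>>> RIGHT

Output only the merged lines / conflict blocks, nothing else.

Final LEFT:  [bravo, bravo, charlie, alpha, golf, golf]
Final RIGHT: [bravo, bravo, alpha, alpha, golf, golf]
i=0: L=bravo R=bravo -> agree -> bravo
i=1: L=bravo R=bravo -> agree -> bravo
i=2: L=charlie, R=alpha=BASE -> take LEFT -> charlie
i=3: L=alpha R=alpha -> agree -> alpha
i=4: L=golf R=golf -> agree -> golf
i=5: L=golf R=golf -> agree -> golf

Answer: bravo
bravo
charlie
alpha
golf
golf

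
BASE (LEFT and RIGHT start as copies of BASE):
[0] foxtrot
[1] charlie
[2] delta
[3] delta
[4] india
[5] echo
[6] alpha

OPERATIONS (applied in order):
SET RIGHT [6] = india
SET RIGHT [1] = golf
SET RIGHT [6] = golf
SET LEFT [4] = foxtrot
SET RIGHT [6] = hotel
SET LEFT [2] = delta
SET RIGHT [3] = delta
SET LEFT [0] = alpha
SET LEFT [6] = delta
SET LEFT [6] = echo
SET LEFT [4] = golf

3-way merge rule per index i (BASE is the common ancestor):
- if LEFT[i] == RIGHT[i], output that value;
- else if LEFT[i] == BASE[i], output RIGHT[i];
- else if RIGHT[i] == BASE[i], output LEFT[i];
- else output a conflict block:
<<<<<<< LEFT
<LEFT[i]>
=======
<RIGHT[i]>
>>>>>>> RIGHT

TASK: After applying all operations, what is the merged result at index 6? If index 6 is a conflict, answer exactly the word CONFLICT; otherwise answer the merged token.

Final LEFT:  [alpha, charlie, delta, delta, golf, echo, echo]
Final RIGHT: [foxtrot, golf, delta, delta, india, echo, hotel]
i=0: L=alpha, R=foxtrot=BASE -> take LEFT -> alpha
i=1: L=charlie=BASE, R=golf -> take RIGHT -> golf
i=2: L=delta R=delta -> agree -> delta
i=3: L=delta R=delta -> agree -> delta
i=4: L=golf, R=india=BASE -> take LEFT -> golf
i=5: L=echo R=echo -> agree -> echo
i=6: BASE=alpha L=echo R=hotel all differ -> CONFLICT
Index 6 -> CONFLICT

Answer: CONFLICT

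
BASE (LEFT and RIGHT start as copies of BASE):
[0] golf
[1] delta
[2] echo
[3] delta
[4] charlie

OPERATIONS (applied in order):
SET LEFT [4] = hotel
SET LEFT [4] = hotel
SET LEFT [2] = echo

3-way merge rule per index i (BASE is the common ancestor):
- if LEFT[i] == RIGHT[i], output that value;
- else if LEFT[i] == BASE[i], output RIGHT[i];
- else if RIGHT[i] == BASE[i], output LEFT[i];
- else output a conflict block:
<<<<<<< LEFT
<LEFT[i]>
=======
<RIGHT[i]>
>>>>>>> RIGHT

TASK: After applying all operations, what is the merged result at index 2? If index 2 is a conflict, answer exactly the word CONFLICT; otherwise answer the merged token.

Final LEFT:  [golf, delta, echo, delta, hotel]
Final RIGHT: [golf, delta, echo, delta, charlie]
i=0: L=golf R=golf -> agree -> golf
i=1: L=delta R=delta -> agree -> delta
i=2: L=echo R=echo -> agree -> echo
i=3: L=delta R=delta -> agree -> delta
i=4: L=hotel, R=charlie=BASE -> take LEFT -> hotel
Index 2 -> echo

Answer: echo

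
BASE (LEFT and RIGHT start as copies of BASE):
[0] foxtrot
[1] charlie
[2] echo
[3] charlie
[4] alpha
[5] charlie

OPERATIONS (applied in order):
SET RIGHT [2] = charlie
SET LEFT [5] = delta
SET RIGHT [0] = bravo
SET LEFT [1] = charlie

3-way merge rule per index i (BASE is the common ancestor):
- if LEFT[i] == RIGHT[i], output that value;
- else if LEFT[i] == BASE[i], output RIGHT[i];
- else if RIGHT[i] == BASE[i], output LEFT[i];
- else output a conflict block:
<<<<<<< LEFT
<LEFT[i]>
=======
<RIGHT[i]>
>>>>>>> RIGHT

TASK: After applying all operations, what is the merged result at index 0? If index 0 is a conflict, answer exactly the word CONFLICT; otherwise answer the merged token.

Answer: bravo

Derivation:
Final LEFT:  [foxtrot, charlie, echo, charlie, alpha, delta]
Final RIGHT: [bravo, charlie, charlie, charlie, alpha, charlie]
i=0: L=foxtrot=BASE, R=bravo -> take RIGHT -> bravo
i=1: L=charlie R=charlie -> agree -> charlie
i=2: L=echo=BASE, R=charlie -> take RIGHT -> charlie
i=3: L=charlie R=charlie -> agree -> charlie
i=4: L=alpha R=alpha -> agree -> alpha
i=5: L=delta, R=charlie=BASE -> take LEFT -> delta
Index 0 -> bravo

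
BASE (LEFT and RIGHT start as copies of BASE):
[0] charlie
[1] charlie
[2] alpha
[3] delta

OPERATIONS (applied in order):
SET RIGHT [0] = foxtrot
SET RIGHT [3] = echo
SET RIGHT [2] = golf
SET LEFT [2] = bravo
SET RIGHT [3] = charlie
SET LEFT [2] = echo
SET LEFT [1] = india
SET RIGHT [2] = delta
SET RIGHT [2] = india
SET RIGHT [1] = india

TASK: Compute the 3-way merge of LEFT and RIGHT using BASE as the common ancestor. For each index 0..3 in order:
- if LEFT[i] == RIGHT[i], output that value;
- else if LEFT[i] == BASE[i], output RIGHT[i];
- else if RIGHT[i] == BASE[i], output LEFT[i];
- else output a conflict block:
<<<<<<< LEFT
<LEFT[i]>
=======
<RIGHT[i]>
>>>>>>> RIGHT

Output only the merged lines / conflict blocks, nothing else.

Answer: foxtrot
india
<<<<<<< LEFT
echo
=======
india
>>>>>>> RIGHT
charlie

Derivation:
Final LEFT:  [charlie, india, echo, delta]
Final RIGHT: [foxtrot, india, india, charlie]
i=0: L=charlie=BASE, R=foxtrot -> take RIGHT -> foxtrot
i=1: L=india R=india -> agree -> india
i=2: BASE=alpha L=echo R=india all differ -> CONFLICT
i=3: L=delta=BASE, R=charlie -> take RIGHT -> charlie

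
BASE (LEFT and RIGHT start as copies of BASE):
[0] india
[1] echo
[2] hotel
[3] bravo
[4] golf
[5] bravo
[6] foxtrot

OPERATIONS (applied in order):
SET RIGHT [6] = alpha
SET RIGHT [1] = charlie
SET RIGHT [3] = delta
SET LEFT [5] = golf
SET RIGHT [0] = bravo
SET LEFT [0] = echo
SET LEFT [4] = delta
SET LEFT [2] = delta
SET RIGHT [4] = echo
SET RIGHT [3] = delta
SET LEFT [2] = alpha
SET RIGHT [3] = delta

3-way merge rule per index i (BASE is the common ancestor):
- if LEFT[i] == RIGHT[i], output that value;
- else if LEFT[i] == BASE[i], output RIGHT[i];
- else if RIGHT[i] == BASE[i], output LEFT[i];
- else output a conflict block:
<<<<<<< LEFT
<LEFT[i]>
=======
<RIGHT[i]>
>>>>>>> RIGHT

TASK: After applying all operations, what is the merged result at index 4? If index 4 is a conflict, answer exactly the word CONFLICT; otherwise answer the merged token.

Final LEFT:  [echo, echo, alpha, bravo, delta, golf, foxtrot]
Final RIGHT: [bravo, charlie, hotel, delta, echo, bravo, alpha]
i=0: BASE=india L=echo R=bravo all differ -> CONFLICT
i=1: L=echo=BASE, R=charlie -> take RIGHT -> charlie
i=2: L=alpha, R=hotel=BASE -> take LEFT -> alpha
i=3: L=bravo=BASE, R=delta -> take RIGHT -> delta
i=4: BASE=golf L=delta R=echo all differ -> CONFLICT
i=5: L=golf, R=bravo=BASE -> take LEFT -> golf
i=6: L=foxtrot=BASE, R=alpha -> take RIGHT -> alpha
Index 4 -> CONFLICT

Answer: CONFLICT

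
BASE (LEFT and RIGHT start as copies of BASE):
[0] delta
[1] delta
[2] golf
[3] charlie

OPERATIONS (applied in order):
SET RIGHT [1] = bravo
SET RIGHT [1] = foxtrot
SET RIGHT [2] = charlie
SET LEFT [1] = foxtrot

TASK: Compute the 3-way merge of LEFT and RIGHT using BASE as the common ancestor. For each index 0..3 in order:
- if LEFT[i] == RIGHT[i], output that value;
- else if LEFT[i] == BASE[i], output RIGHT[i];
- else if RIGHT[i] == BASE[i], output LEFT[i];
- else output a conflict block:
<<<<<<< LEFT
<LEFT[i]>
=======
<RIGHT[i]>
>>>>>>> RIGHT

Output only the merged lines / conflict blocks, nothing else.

Final LEFT:  [delta, foxtrot, golf, charlie]
Final RIGHT: [delta, foxtrot, charlie, charlie]
i=0: L=delta R=delta -> agree -> delta
i=1: L=foxtrot R=foxtrot -> agree -> foxtrot
i=2: L=golf=BASE, R=charlie -> take RIGHT -> charlie
i=3: L=charlie R=charlie -> agree -> charlie

Answer: delta
foxtrot
charlie
charlie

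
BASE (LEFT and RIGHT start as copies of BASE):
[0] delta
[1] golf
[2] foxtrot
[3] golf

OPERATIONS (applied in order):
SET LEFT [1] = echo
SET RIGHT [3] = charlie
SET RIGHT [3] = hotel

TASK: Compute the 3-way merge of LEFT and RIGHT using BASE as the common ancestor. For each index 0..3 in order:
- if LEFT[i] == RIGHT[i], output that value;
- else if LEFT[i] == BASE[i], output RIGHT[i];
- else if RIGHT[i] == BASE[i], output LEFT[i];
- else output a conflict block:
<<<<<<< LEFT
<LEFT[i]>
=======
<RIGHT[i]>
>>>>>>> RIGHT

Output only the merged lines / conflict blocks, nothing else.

Final LEFT:  [delta, echo, foxtrot, golf]
Final RIGHT: [delta, golf, foxtrot, hotel]
i=0: L=delta R=delta -> agree -> delta
i=1: L=echo, R=golf=BASE -> take LEFT -> echo
i=2: L=foxtrot R=foxtrot -> agree -> foxtrot
i=3: L=golf=BASE, R=hotel -> take RIGHT -> hotel

Answer: delta
echo
foxtrot
hotel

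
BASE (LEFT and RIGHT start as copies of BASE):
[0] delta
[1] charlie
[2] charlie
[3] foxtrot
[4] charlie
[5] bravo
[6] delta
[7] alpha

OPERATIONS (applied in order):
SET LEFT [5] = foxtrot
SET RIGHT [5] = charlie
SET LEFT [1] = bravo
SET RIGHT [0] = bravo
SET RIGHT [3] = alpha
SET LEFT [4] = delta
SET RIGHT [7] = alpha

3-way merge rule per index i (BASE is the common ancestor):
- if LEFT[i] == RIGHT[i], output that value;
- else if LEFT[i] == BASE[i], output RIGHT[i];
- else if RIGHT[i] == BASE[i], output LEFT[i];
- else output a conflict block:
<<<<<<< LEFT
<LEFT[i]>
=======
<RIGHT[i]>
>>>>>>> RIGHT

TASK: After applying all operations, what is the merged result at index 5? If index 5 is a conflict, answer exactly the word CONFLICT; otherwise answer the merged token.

Answer: CONFLICT

Derivation:
Final LEFT:  [delta, bravo, charlie, foxtrot, delta, foxtrot, delta, alpha]
Final RIGHT: [bravo, charlie, charlie, alpha, charlie, charlie, delta, alpha]
i=0: L=delta=BASE, R=bravo -> take RIGHT -> bravo
i=1: L=bravo, R=charlie=BASE -> take LEFT -> bravo
i=2: L=charlie R=charlie -> agree -> charlie
i=3: L=foxtrot=BASE, R=alpha -> take RIGHT -> alpha
i=4: L=delta, R=charlie=BASE -> take LEFT -> delta
i=5: BASE=bravo L=foxtrot R=charlie all differ -> CONFLICT
i=6: L=delta R=delta -> agree -> delta
i=7: L=alpha R=alpha -> agree -> alpha
Index 5 -> CONFLICT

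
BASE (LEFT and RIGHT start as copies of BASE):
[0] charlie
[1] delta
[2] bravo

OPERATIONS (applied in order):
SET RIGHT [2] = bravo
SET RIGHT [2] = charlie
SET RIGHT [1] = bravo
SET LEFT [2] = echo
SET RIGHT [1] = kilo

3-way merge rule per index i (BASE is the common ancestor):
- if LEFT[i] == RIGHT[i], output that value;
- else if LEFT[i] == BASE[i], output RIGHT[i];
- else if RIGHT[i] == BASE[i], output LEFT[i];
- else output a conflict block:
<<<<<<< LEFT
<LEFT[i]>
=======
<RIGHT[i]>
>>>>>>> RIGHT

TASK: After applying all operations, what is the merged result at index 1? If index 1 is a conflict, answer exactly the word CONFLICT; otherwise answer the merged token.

Final LEFT:  [charlie, delta, echo]
Final RIGHT: [charlie, kilo, charlie]
i=0: L=charlie R=charlie -> agree -> charlie
i=1: L=delta=BASE, R=kilo -> take RIGHT -> kilo
i=2: BASE=bravo L=echo R=charlie all differ -> CONFLICT
Index 1 -> kilo

Answer: kilo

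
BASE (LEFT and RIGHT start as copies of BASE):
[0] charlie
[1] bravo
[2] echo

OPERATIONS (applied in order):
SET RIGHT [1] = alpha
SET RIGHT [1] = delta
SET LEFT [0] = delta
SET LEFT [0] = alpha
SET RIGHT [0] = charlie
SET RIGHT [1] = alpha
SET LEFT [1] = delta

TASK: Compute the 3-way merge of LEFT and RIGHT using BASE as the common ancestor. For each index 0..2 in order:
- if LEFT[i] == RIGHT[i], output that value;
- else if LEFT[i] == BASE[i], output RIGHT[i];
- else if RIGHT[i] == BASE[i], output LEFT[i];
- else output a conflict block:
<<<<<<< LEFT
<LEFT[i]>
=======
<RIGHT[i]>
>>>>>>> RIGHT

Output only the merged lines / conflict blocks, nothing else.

Answer: alpha
<<<<<<< LEFT
delta
=======
alpha
>>>>>>> RIGHT
echo

Derivation:
Final LEFT:  [alpha, delta, echo]
Final RIGHT: [charlie, alpha, echo]
i=0: L=alpha, R=charlie=BASE -> take LEFT -> alpha
i=1: BASE=bravo L=delta R=alpha all differ -> CONFLICT
i=2: L=echo R=echo -> agree -> echo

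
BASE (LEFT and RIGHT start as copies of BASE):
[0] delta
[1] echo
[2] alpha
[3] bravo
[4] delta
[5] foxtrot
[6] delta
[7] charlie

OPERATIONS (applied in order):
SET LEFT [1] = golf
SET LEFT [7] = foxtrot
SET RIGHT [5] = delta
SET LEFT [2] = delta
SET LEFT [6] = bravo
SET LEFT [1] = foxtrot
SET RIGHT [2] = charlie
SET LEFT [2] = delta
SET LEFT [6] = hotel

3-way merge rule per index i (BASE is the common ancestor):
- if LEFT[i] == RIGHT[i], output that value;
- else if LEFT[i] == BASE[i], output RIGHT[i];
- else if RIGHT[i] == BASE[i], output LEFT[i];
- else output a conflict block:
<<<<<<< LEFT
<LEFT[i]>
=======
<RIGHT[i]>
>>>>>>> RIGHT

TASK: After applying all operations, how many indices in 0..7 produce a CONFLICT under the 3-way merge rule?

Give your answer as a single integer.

Final LEFT:  [delta, foxtrot, delta, bravo, delta, foxtrot, hotel, foxtrot]
Final RIGHT: [delta, echo, charlie, bravo, delta, delta, delta, charlie]
i=0: L=delta R=delta -> agree -> delta
i=1: L=foxtrot, R=echo=BASE -> take LEFT -> foxtrot
i=2: BASE=alpha L=delta R=charlie all differ -> CONFLICT
i=3: L=bravo R=bravo -> agree -> bravo
i=4: L=delta R=delta -> agree -> delta
i=5: L=foxtrot=BASE, R=delta -> take RIGHT -> delta
i=6: L=hotel, R=delta=BASE -> take LEFT -> hotel
i=7: L=foxtrot, R=charlie=BASE -> take LEFT -> foxtrot
Conflict count: 1

Answer: 1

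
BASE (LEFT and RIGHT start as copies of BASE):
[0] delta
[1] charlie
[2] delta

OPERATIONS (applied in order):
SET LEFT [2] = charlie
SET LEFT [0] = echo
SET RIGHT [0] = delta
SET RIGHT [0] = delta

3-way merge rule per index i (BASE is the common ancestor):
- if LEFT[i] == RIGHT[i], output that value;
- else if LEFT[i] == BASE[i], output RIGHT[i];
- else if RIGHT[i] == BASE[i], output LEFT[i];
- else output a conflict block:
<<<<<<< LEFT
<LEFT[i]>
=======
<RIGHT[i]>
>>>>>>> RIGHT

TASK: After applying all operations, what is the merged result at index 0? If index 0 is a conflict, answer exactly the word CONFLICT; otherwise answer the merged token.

Final LEFT:  [echo, charlie, charlie]
Final RIGHT: [delta, charlie, delta]
i=0: L=echo, R=delta=BASE -> take LEFT -> echo
i=1: L=charlie R=charlie -> agree -> charlie
i=2: L=charlie, R=delta=BASE -> take LEFT -> charlie
Index 0 -> echo

Answer: echo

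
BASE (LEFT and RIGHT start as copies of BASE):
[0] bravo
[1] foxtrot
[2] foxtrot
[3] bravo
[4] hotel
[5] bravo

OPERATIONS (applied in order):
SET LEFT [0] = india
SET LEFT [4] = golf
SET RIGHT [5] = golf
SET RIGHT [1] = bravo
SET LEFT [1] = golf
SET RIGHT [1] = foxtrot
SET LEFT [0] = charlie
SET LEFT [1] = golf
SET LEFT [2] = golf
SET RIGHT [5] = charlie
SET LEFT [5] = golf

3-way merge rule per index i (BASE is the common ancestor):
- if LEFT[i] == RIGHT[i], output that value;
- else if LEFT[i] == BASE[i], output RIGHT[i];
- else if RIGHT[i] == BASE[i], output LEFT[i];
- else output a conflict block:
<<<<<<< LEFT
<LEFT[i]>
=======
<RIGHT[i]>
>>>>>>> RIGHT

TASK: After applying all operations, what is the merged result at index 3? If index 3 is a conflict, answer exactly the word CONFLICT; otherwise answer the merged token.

Answer: bravo

Derivation:
Final LEFT:  [charlie, golf, golf, bravo, golf, golf]
Final RIGHT: [bravo, foxtrot, foxtrot, bravo, hotel, charlie]
i=0: L=charlie, R=bravo=BASE -> take LEFT -> charlie
i=1: L=golf, R=foxtrot=BASE -> take LEFT -> golf
i=2: L=golf, R=foxtrot=BASE -> take LEFT -> golf
i=3: L=bravo R=bravo -> agree -> bravo
i=4: L=golf, R=hotel=BASE -> take LEFT -> golf
i=5: BASE=bravo L=golf R=charlie all differ -> CONFLICT
Index 3 -> bravo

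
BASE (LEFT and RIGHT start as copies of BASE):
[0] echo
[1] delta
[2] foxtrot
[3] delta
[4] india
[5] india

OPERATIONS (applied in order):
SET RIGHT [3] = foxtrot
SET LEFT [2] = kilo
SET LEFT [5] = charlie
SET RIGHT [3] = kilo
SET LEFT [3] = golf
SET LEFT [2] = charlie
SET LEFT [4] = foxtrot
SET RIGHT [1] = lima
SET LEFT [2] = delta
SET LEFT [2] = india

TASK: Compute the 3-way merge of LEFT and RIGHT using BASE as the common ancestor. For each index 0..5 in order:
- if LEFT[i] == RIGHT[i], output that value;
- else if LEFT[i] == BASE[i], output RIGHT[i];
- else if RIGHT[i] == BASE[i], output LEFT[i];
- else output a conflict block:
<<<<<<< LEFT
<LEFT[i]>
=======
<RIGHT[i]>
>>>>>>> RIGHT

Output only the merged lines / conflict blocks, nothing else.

Final LEFT:  [echo, delta, india, golf, foxtrot, charlie]
Final RIGHT: [echo, lima, foxtrot, kilo, india, india]
i=0: L=echo R=echo -> agree -> echo
i=1: L=delta=BASE, R=lima -> take RIGHT -> lima
i=2: L=india, R=foxtrot=BASE -> take LEFT -> india
i=3: BASE=delta L=golf R=kilo all differ -> CONFLICT
i=4: L=foxtrot, R=india=BASE -> take LEFT -> foxtrot
i=5: L=charlie, R=india=BASE -> take LEFT -> charlie

Answer: echo
lima
india
<<<<<<< LEFT
golf
=======
kilo
>>>>>>> RIGHT
foxtrot
charlie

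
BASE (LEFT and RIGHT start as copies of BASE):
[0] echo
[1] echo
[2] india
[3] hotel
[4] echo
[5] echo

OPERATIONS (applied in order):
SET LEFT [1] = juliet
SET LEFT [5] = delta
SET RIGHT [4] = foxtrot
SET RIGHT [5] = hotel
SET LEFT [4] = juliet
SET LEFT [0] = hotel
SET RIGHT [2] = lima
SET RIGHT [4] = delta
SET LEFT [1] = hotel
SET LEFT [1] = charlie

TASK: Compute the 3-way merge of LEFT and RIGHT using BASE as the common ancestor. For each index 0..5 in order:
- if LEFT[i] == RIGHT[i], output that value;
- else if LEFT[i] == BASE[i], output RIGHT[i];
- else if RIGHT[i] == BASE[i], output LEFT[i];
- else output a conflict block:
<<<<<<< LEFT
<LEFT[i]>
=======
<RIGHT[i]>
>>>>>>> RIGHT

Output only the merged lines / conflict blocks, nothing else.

Answer: hotel
charlie
lima
hotel
<<<<<<< LEFT
juliet
=======
delta
>>>>>>> RIGHT
<<<<<<< LEFT
delta
=======
hotel
>>>>>>> RIGHT

Derivation:
Final LEFT:  [hotel, charlie, india, hotel, juliet, delta]
Final RIGHT: [echo, echo, lima, hotel, delta, hotel]
i=0: L=hotel, R=echo=BASE -> take LEFT -> hotel
i=1: L=charlie, R=echo=BASE -> take LEFT -> charlie
i=2: L=india=BASE, R=lima -> take RIGHT -> lima
i=3: L=hotel R=hotel -> agree -> hotel
i=4: BASE=echo L=juliet R=delta all differ -> CONFLICT
i=5: BASE=echo L=delta R=hotel all differ -> CONFLICT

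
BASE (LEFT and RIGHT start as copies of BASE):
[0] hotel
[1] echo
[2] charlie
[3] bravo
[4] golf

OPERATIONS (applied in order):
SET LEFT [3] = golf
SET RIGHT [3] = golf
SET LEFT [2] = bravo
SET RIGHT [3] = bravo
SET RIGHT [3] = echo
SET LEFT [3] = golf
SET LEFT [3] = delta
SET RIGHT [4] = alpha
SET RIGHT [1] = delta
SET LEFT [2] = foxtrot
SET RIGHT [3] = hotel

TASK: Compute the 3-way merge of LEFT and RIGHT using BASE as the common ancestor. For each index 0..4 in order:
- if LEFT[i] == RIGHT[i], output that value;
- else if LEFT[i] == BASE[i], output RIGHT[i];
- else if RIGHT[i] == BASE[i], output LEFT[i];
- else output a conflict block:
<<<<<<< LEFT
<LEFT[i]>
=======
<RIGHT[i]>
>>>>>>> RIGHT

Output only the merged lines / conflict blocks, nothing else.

Answer: hotel
delta
foxtrot
<<<<<<< LEFT
delta
=======
hotel
>>>>>>> RIGHT
alpha

Derivation:
Final LEFT:  [hotel, echo, foxtrot, delta, golf]
Final RIGHT: [hotel, delta, charlie, hotel, alpha]
i=0: L=hotel R=hotel -> agree -> hotel
i=1: L=echo=BASE, R=delta -> take RIGHT -> delta
i=2: L=foxtrot, R=charlie=BASE -> take LEFT -> foxtrot
i=3: BASE=bravo L=delta R=hotel all differ -> CONFLICT
i=4: L=golf=BASE, R=alpha -> take RIGHT -> alpha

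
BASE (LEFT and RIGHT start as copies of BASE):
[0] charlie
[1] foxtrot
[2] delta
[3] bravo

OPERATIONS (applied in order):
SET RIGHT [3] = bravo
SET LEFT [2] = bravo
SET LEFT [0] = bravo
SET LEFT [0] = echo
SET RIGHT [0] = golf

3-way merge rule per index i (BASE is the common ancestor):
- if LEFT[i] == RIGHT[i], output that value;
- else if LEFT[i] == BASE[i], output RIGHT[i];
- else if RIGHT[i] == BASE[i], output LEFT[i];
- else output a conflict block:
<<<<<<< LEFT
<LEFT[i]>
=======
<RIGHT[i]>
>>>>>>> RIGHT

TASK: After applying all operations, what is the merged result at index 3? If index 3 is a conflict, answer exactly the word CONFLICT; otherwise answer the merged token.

Answer: bravo

Derivation:
Final LEFT:  [echo, foxtrot, bravo, bravo]
Final RIGHT: [golf, foxtrot, delta, bravo]
i=0: BASE=charlie L=echo R=golf all differ -> CONFLICT
i=1: L=foxtrot R=foxtrot -> agree -> foxtrot
i=2: L=bravo, R=delta=BASE -> take LEFT -> bravo
i=3: L=bravo R=bravo -> agree -> bravo
Index 3 -> bravo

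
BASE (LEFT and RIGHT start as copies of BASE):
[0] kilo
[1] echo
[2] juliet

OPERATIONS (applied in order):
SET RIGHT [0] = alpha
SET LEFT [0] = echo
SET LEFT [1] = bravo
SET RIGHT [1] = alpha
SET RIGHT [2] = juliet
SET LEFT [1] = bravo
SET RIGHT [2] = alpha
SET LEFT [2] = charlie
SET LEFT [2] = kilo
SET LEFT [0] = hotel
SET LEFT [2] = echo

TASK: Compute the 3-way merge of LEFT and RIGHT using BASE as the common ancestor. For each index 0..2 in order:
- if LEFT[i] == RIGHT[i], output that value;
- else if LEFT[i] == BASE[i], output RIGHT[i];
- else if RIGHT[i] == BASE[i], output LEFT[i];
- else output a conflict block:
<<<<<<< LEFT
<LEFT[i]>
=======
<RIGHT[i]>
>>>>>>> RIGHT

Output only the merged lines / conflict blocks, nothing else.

Final LEFT:  [hotel, bravo, echo]
Final RIGHT: [alpha, alpha, alpha]
i=0: BASE=kilo L=hotel R=alpha all differ -> CONFLICT
i=1: BASE=echo L=bravo R=alpha all differ -> CONFLICT
i=2: BASE=juliet L=echo R=alpha all differ -> CONFLICT

Answer: <<<<<<< LEFT
hotel
=======
alpha
>>>>>>> RIGHT
<<<<<<< LEFT
bravo
=======
alpha
>>>>>>> RIGHT
<<<<<<< LEFT
echo
=======
alpha
>>>>>>> RIGHT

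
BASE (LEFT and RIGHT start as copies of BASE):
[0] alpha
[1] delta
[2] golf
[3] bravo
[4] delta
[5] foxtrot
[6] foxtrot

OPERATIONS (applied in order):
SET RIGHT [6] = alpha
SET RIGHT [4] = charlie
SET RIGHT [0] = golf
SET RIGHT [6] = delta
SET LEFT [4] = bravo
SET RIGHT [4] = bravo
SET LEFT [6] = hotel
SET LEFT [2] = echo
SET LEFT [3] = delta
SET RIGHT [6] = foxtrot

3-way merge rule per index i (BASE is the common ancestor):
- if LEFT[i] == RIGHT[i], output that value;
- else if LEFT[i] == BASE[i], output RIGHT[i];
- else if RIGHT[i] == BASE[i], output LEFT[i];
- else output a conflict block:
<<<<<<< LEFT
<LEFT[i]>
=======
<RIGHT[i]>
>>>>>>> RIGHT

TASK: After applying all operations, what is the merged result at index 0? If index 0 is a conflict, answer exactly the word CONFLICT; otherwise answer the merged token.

Answer: golf

Derivation:
Final LEFT:  [alpha, delta, echo, delta, bravo, foxtrot, hotel]
Final RIGHT: [golf, delta, golf, bravo, bravo, foxtrot, foxtrot]
i=0: L=alpha=BASE, R=golf -> take RIGHT -> golf
i=1: L=delta R=delta -> agree -> delta
i=2: L=echo, R=golf=BASE -> take LEFT -> echo
i=3: L=delta, R=bravo=BASE -> take LEFT -> delta
i=4: L=bravo R=bravo -> agree -> bravo
i=5: L=foxtrot R=foxtrot -> agree -> foxtrot
i=6: L=hotel, R=foxtrot=BASE -> take LEFT -> hotel
Index 0 -> golf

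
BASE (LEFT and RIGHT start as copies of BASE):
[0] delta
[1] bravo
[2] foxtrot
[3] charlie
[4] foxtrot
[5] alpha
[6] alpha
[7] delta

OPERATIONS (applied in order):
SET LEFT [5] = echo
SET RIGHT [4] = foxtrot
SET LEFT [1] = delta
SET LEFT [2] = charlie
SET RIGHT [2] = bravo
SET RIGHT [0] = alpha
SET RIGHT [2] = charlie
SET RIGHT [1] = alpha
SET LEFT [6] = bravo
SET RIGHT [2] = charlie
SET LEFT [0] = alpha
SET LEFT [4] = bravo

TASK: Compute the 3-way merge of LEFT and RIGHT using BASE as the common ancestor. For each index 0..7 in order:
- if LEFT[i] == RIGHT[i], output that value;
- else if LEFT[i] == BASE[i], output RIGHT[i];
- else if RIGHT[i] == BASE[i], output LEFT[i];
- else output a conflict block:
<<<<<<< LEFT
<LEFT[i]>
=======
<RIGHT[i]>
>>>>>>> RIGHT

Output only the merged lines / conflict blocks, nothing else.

Answer: alpha
<<<<<<< LEFT
delta
=======
alpha
>>>>>>> RIGHT
charlie
charlie
bravo
echo
bravo
delta

Derivation:
Final LEFT:  [alpha, delta, charlie, charlie, bravo, echo, bravo, delta]
Final RIGHT: [alpha, alpha, charlie, charlie, foxtrot, alpha, alpha, delta]
i=0: L=alpha R=alpha -> agree -> alpha
i=1: BASE=bravo L=delta R=alpha all differ -> CONFLICT
i=2: L=charlie R=charlie -> agree -> charlie
i=3: L=charlie R=charlie -> agree -> charlie
i=4: L=bravo, R=foxtrot=BASE -> take LEFT -> bravo
i=5: L=echo, R=alpha=BASE -> take LEFT -> echo
i=6: L=bravo, R=alpha=BASE -> take LEFT -> bravo
i=7: L=delta R=delta -> agree -> delta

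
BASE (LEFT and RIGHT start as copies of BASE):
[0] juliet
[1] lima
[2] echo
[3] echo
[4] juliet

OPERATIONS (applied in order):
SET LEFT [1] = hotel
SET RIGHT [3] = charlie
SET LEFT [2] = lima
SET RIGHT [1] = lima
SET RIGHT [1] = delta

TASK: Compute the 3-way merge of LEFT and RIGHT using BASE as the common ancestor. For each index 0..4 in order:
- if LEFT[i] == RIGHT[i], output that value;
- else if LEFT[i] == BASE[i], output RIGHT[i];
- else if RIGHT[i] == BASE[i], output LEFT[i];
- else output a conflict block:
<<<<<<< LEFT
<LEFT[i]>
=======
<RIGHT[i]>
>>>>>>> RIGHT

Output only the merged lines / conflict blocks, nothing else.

Answer: juliet
<<<<<<< LEFT
hotel
=======
delta
>>>>>>> RIGHT
lima
charlie
juliet

Derivation:
Final LEFT:  [juliet, hotel, lima, echo, juliet]
Final RIGHT: [juliet, delta, echo, charlie, juliet]
i=0: L=juliet R=juliet -> agree -> juliet
i=1: BASE=lima L=hotel R=delta all differ -> CONFLICT
i=2: L=lima, R=echo=BASE -> take LEFT -> lima
i=3: L=echo=BASE, R=charlie -> take RIGHT -> charlie
i=4: L=juliet R=juliet -> agree -> juliet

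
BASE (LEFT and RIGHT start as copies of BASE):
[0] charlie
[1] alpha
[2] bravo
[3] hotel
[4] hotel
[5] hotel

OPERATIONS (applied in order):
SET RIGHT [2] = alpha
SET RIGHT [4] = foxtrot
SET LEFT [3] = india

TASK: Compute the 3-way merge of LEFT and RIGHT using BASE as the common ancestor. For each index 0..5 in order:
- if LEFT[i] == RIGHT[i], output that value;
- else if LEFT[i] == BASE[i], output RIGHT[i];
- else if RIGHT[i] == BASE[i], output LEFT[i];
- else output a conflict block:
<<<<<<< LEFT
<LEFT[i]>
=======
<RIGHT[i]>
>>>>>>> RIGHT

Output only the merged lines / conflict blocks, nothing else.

Answer: charlie
alpha
alpha
india
foxtrot
hotel

Derivation:
Final LEFT:  [charlie, alpha, bravo, india, hotel, hotel]
Final RIGHT: [charlie, alpha, alpha, hotel, foxtrot, hotel]
i=0: L=charlie R=charlie -> agree -> charlie
i=1: L=alpha R=alpha -> agree -> alpha
i=2: L=bravo=BASE, R=alpha -> take RIGHT -> alpha
i=3: L=india, R=hotel=BASE -> take LEFT -> india
i=4: L=hotel=BASE, R=foxtrot -> take RIGHT -> foxtrot
i=5: L=hotel R=hotel -> agree -> hotel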